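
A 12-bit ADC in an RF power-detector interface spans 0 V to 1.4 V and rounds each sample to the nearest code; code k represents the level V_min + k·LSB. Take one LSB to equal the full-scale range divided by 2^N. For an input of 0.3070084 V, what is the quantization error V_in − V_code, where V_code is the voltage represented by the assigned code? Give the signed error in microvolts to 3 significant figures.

+74.8 µV

Range is 1.4 V. LSB = 1.4 V / 2^12 ≈ 341.8 µV.
(0.3070084 − (0)) / LSB = 0.3070084 × 4096/1.4 = 898.2189. Nearest integer: k = 898.
Reconstructed level: 0 + 898 × 1.4/4096 V = 0.3069335938 V.
e = 0.3070084 − (0.3069335938) = +74.8 µV.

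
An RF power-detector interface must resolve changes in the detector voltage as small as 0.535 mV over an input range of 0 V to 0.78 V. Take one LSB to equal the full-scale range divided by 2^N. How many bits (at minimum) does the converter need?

11 bits

Full-scale range = 0.78 V.
Levels needed ≥ 0.78/0.535 mV = 1458. 2^11 = 2048 suffices, so N_min = 11.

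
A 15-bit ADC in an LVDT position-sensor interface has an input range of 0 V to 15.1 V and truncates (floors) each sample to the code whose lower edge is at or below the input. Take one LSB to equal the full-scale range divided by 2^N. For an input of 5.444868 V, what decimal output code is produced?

11815

Full-scale range = 15.1 V. LSB = 15.1 V / 2^15 ≈ 460.8 µV.
code = ⌊(V_in − V_min)/LSB⌋ = ⌊(V_in − V_min) × 2^15 / range⌋
     = ⌊(5.444868 − (0)) × 32768 / 15.1⌋ = ⌊5.444868 × 32768/15.1⌋
     = ⌊11815.724⌋ = 11815.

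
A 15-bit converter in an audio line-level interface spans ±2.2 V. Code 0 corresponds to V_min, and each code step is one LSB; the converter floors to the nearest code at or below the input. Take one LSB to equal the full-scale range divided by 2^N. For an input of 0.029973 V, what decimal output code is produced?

Range = 2.2 − (-2.2) = 4.4 V. LSB = 4.4 V / 2^15 ≈ 134.3 µV.
code = ⌊(V_in − V_min)/LSB⌋ = ⌊(V_in − V_min) × 2^15 / range⌋
     = ⌊(0.029973 − (-2.2)) × 32768 / 4.4⌋ = ⌊2.229973 × 32768/4.4⌋
     = ⌊16607.217⌋ = 16607.

16607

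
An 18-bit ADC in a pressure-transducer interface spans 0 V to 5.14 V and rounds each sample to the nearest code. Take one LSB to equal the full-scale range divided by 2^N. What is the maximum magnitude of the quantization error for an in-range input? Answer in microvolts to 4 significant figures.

Span = 5.14 V.
LSB = 5.14 V / 2^18 = 19.6075 µV.
Worst-case error for round-to-nearest is half an LSB: 9.804 µV.

9.804 µV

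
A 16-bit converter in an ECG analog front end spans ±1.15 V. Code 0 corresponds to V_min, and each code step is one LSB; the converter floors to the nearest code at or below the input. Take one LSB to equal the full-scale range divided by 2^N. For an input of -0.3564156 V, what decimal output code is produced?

Full-scale range = 1.15 V − (-1.15 V) = 2.3 V. LSB = 2.3 V / 2^16 ≈ 35.10 µV.
V_in − V_min = -0.3564156 − (-1.15) = 0.7935844 V.
Divide by LSB: 0.7935844 × 65536/2.3 = 22612.3249.
Truncating gives code 22612.

22612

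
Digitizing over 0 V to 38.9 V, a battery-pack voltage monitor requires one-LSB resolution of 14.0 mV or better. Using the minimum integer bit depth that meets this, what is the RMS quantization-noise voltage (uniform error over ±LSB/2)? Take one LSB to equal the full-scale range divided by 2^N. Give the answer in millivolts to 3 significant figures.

2.74 mV

V_FS = 38.9 V.
Levels needed ≥ 38.9/14.0 mV = 2779. 2^12 = 4096 suffices, so N_min = 12.
One LSB is 38.9 V / 4096 = 9.4971 mV.
RMS noise = LSB/√12 = 2.74 mV.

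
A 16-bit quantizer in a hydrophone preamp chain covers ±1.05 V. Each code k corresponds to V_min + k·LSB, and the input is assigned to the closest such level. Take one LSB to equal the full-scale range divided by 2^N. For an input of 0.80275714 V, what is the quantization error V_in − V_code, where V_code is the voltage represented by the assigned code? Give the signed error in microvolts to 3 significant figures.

+4.45 µV

The full-scale span is 1.05 − (-1.05) = 2.1 V. LSB = 2.1 V / 2^16 ≈ 32.04 µV.
(0.80275714 − (-1.05)) / LSB = 1.85275714 × 65536/2.1 = 57820.1390. Nearest integer: k = 57820.
V_code = V_min + k × range/2^16 = -1.05 + 57820 × 2.1/65536 = 0.80275268555 V.
V_in − V_code = 0.80275714 − (0.80275268555) = +4.45 µV.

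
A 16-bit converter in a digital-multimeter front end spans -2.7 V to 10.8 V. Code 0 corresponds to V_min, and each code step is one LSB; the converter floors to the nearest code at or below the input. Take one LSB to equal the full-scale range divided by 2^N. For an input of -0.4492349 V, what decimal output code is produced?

10926

Full-scale range = 10.8 V − (-2.7 V) = 13.5 V. LSB = 13.5 V / 2^16 ≈ 206.0 µV.
code = ⌊(V_in − V_min)/LSB⌋ = ⌊(V_in − V_min) × 2^16 / range⌋
     = ⌊(-0.4492349 − (-2.7)) × 65536 / 13.5⌋ = ⌊2.2507651 × 65536/13.5⌋
     = ⌊10926.381⌋ = 10926.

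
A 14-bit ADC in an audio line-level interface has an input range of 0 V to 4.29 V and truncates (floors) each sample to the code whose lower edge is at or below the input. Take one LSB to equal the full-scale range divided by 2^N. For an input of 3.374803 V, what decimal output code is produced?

Span = 4.29 V. LSB = 4.29 V / 2^14 ≈ 261.8 µV.
code = ⌊(V_in − V_min)/LSB⌋ = ⌊(V_in − V_min) × 2^14 / range⌋
     = ⌊(3.374803 − (0)) × 16384 / 4.29⌋ = ⌊3.374803 × 16384/4.29⌋
     = ⌊12888.758⌋ = 12888.

12888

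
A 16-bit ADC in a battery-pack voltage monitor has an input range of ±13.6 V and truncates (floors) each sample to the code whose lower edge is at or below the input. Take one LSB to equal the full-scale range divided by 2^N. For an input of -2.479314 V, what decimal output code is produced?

26794

Full-scale range = 13.6 V − (-13.6 V) = 27.2 V. LSB = 27.2 V / 2^16 ≈ 415.0 µV.
(V_in − V_min) × 2^16/range = (-2.479314 − (-13.6)) × 65536/27.2 = 26794.312.
Floor → code = 26794.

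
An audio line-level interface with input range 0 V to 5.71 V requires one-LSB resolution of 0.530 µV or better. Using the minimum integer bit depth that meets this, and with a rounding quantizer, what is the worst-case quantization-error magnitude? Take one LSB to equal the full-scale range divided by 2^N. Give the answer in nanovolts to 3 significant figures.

170 nV

Span = 5.71 V.
Required number of levels: 5.71/0.530 µV = 1.0774e7; smallest N with 2^N ≥ that is 24.
LSB = 5.71 V / 2^24 = 340.34 nV.
Max error for round-to-nearest is LSB/2 = 170 nV.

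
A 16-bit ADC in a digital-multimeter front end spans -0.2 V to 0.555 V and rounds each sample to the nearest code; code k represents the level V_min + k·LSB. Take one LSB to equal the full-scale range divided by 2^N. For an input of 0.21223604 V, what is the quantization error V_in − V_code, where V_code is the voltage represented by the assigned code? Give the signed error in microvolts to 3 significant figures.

+2.08 µV

Range = 0.555 − (-0.2) = 0.755 V. LSB = 0.755 V / 2^16 ≈ 11.52 µV.
(V_in − V_min)/LSB = (0.21223604 − (-0.2)) × 65536/0.755 = 35783.1803 → nearest code k = 35783.
V_code = -0.2 + (35783/65536) × 0.755 = 0.21223396301 V.
e = 0.21223604 − (0.21223396301) = +2.08 µV.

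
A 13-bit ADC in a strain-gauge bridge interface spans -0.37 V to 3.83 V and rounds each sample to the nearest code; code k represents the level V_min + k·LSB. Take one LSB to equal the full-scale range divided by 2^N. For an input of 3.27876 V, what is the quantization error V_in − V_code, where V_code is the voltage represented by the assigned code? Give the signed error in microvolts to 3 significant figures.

−92.5 µV

The full-scale span is 3.83 − (-0.37) = 4.2 V. LSB = 4.2 V / 2^13 ≈ 0.5127 mV.
(V_in − V_min)/LSB = (3.27876 − (-0.37)) × 8192/4.2 = 7116.8195 → nearest code k = 7117.
V_code = -0.37 + (7117/8192) × 4.2 = 3.278852539 V.
Error = V_in − V_code = 3.27876 − (3.278852539) = −92.5 µV.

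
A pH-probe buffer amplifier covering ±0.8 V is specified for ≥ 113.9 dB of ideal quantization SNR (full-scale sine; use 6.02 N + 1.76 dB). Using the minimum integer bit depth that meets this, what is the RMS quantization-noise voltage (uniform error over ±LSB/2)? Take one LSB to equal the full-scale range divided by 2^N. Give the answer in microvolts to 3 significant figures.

0.881 µV

Range = 0.8 − (-0.8) = 1.6 V.
Required N = ⌈(113.9 − 1.76)/6.02⌉ = ⌈18.628⌉ = 19.
One LSB is 1.6 V / 524288 = 3.0518 µV.
σ_q = LSB/√12 = 3.0518 µV/3.4641 = 0.881 µV.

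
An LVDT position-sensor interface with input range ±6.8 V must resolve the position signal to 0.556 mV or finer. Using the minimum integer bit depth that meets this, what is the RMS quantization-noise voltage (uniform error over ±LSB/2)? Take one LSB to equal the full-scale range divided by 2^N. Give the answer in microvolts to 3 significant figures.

Span: 6.8 V − (-6.8 V) = 13.6 V.
Levels needed ≥ 13.6/0.556 mV = 24460. 2^15 = 32768 suffices, so N_min = 15.
Step size = 13.6/32768 V = 415.04 µV.
σ_q = LSB/√12 = 415.04 µV/3.4641 = 120 µV.

120 µV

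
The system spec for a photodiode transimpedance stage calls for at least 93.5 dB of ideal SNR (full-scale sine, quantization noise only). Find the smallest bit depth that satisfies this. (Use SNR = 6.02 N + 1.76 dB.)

Solving 6.02 N ≥ 93.5 − 1.76: N ≥ 15.239. Round up → N = 16.

16 bits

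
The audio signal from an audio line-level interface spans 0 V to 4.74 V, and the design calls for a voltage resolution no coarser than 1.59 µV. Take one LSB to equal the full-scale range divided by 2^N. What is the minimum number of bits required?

22 bits

V_FS = 4.74 V.
4.74 V / 1.59 µV = 2.981e6. Since 2^21 = 2097152 and 2^22 = 4194304, N = 22.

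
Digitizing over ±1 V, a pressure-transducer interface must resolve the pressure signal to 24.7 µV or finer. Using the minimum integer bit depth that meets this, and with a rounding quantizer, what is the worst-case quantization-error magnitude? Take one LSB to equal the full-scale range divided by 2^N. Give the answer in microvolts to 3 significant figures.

7.63 µV

Range = 1 − (-1) = 2 V.
2 V / 24.7 µV = 80970. Since 2^16 = 65536 and 2^17 = 131072, N = 17.
One LSB is 2 V / 131072 = 15.259 µV.
Max error for round-to-nearest is LSB/2 = 7.63 µV.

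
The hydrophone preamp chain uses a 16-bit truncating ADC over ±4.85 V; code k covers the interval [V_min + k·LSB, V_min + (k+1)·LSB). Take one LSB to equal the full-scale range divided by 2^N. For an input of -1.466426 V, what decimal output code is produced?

22860

The full-scale span is 4.85 − (-4.85) = 9.7 V. LSB = 9.7 V / 2^16 ≈ 148.0 µV.
(V_in − V_min) × 2^16/range = (-1.466426 − (-4.85)) × 65536/9.7 = 22860.403.
Floor → code = 22860.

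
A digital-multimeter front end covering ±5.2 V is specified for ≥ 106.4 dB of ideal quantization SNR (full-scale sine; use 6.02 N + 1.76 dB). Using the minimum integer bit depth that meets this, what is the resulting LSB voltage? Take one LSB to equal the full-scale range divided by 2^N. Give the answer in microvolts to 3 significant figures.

Span: 5.2 V − (-5.2 V) = 10.4 V.
N ≥ (106.4 − 1.76)/6.02 = 17.382 → N_min = 18.
LSB = 10.4 V ÷ 2^18 = 10.4/262144 V = 39.7 µV.

39.7 µV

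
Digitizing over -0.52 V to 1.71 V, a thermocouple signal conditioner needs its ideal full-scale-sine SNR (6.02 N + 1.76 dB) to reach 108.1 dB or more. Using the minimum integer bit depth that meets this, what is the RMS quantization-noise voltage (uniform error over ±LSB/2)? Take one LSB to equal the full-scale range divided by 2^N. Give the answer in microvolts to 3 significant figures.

2.46 µV

Full-scale range = 1.71 V − (-0.52 V) = 2.23 V.
6.02 N + 1.76 ≥ 108.1 gives N ≥ 17.664, so the minimum integer is 18.
LSB = 2.23 V / 2^18 = 8.5068 µV.
V_rms = LSB/√12 = 2.46 µV.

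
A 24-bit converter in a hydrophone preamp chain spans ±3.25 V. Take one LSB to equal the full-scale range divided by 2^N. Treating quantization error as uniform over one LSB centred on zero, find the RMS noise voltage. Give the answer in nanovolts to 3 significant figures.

112 nV

Full-scale range = 3.25 V − (-3.25 V) = 6.5 V.
LSB = 6.5 V / 2^24 = 387.43 nV.
RMS of a uniform error over width LSB is LSB/√12 = 112 nV.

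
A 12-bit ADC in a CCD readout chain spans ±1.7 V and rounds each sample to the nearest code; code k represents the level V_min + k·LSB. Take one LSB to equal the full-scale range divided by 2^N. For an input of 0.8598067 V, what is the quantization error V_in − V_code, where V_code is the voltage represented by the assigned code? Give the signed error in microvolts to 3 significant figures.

Range = 1.7 − (-1.7) = 3.4 V. LSB = 3.4 V / 2^12 ≈ 0.8301 mV.
Position in LSBs: (0.8598067 − (-1.7)) × 4096/3.4 = 3083.8142; rounding gives k = 3084.
V_code = -1.7 + (3084/4096) × 3.4 = 0.8599609375 V.
Error = V_in − V_code = 0.8598067 − (0.8599609375) = −154 µV.

−154 µV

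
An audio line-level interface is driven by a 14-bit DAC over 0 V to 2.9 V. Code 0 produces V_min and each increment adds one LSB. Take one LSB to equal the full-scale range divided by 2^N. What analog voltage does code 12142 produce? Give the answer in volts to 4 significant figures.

V_FS = 2.9 V. LSB = 2.9 V / 2^14.
Output = V_min + (12142/16384) × range = 0 + 0.741089 × 2.9 V
      = 0 + 2.14916 = 2.14916 V.

2.149 V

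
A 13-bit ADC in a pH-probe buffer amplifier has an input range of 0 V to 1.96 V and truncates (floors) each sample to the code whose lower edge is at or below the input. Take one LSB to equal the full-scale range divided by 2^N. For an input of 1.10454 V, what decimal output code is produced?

4616

V_FS = 1.96 V. LSB = 1.96 V / 2^13 ≈ 239.3 µV.
V_in − V_min = 1.10454 − (0) = 1.10454 V.
Divide by LSB: 1.10454 × 8192/1.96 = 4616.5264.
Truncating gives code 4616.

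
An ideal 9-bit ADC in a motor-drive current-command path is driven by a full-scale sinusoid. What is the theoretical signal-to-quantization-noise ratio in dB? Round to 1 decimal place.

55.9 dB

SNR = 6.02·9 + 1.76 = 55.94 dB.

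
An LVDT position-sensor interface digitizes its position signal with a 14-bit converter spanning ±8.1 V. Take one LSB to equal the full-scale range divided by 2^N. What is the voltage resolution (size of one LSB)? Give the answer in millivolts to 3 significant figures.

0.989 mV

Range = 8.1 − (-8.1) = 16.2 V.
Number of codes = 2^14 = 16384.
One LSB is 16.2 V / 16384 = 0.989 mV.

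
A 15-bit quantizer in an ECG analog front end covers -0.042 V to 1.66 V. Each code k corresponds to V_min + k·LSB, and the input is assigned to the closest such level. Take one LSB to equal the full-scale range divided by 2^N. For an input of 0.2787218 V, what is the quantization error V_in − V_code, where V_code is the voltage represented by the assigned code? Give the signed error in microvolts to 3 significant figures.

The full-scale span is 1.66 − (-0.042) = 1.702 V. LSB = 1.702 V / 2^15 ≈ 51.94 µV.
(0.2787218 − (-0.042)) / LSB = 0.3207218 × 32768/1.702 = 6174.7426. Nearest integer: k = 6175.
Reconstructed level: -0.042 + 6175 × 1.702/32768 V = 0.27873516846 V.
Error = V_in − V_code = 0.2787218 − (0.27873516846) = −13.4 µV.

−13.4 µV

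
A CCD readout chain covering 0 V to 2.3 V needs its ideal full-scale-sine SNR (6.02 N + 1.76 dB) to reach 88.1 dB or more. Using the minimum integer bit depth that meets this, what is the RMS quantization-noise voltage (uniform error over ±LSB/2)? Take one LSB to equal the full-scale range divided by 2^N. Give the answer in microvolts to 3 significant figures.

20.3 µV

Full-scale range = 2.3 V.
Solving 6.02 N ≥ 88.1 − 1.76: N ≥ 14.342. Round up → N = 15.
LSB = 2.3 V ÷ 2^15 = 2.3/32768 V = 70.190 µV.
V_rms = LSB/√12 = 20.3 µV.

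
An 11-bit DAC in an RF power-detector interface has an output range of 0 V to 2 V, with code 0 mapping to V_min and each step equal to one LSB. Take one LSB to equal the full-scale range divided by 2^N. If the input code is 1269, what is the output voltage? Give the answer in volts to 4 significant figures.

1.239 V

Full-scale range = 2 V. LSB = 2 V / 2^11.
V_out = V_min + code × LSB = 0 V + 1269 × 2 V / 2048
      = 0 V + 1.23926 V = 1.23926 V.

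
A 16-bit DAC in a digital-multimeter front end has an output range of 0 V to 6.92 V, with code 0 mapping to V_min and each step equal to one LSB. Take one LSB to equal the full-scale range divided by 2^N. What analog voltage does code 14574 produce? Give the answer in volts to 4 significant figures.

1.539 V

V_FS = 6.92 V. LSB = 6.92 V / 2^16.
Output = V_min + (14574/65536) × range = 0 + 0.222382 × 6.92 V
      = 0 + 1.53888 = 1.53888 V.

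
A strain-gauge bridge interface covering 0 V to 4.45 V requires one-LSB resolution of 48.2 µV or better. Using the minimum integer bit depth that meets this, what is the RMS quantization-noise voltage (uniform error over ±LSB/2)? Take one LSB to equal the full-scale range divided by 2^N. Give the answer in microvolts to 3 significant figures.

9.80 µV

Range is 4.45 V.
Required number of levels: 4.45/48.2 µV = 92324; smallest N with 2^N ≥ that is 17.
Step size = 4.45/131072 V = 33.951 µV.
RMS noise = LSB/√12 = 9.80 µV.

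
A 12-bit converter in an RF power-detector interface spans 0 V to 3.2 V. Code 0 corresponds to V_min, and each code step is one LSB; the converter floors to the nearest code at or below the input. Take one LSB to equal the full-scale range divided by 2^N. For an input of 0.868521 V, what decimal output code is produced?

Range is 3.2 V. LSB = 3.2 V / 2^12 ≈ 0.7812 mV.
V_in − V_min = 0.868521 − (0) = 0.868521 V.
Divide by LSB: 0.868521 × 4096/3.2 = 1111.7069.
Truncating gives code 1111.

1111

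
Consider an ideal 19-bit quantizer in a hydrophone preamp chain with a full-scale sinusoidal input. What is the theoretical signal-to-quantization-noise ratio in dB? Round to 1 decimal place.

For an ideal N-bit converter with full-scale sine input, SNR = 6.02 N + 1.76 dB. SNR = 6.02 × 19 + 1.76 = 114.38 + 1.76 = 116.14 dB.

116.1 dB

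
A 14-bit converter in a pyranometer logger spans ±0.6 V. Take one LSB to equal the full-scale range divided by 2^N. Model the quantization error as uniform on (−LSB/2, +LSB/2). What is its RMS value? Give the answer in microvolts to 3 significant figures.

Span: 0.6 V − (-0.6 V) = 1.2 V.
LSB = 1.2 V / 2^14 = 73.242 µV.
σ_q = LSB/√12 = 73.242 µV/3.4641 = 21.1 µV.

21.1 µV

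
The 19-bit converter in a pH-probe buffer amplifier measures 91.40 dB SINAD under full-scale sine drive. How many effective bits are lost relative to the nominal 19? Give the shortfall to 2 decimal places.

4.11 bits

Effective bits = (91.40 − 1.76)/6.02 = 14.8904.
Lost resolution: 19 − 14.8904 = 4.1096 bits.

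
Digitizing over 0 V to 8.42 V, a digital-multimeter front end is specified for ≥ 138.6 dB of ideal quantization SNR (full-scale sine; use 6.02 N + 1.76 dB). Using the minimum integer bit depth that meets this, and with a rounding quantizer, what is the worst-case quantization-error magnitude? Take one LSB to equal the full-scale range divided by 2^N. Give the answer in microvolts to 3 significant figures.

0.502 µV

Full-scale range = 8.42 V.
Solving 6.02 N ≥ 138.6 − 1.76: N ≥ 22.731. Round up → N = 23.
One LSB is 8.42 V / 8388608 = 1.0037 µV.
|e|_max = LSB/2 = 0.502 µV.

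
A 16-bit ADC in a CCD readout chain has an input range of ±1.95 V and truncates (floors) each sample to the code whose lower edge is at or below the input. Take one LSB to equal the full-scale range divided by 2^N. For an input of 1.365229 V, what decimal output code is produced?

55709

Range = 1.95 − (-1.95) = 3.9 V. LSB = 3.9 V / 2^16 ≈ 59.51 µV.
code = ⌊(V_in − V_min)/LSB⌋ = ⌊(V_in − V_min) × 2^16 / range⌋
     = ⌊(1.365229 − (-1.95)) × 65536 / 3.9⌋ = ⌊3.315229 × 65536/3.9⌋
     = ⌊55709.448⌋ = 55709.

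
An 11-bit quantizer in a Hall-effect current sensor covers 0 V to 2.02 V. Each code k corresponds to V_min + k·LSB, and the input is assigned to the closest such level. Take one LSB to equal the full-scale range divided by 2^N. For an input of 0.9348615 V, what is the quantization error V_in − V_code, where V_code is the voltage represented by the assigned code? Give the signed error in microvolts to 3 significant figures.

Span = 2.02 V. LSB = 2.02 V / 2^11 ≈ 0.9863 mV.
(0.9348615 − (0)) / LSB = 0.9348615 × 2048/2.02 = 947.8200. Nearest integer: k = 948.
V_code = V_min + k × range/2^11 = 0 + 948 × 2.02/2048 = 0.9350390625 V.
Error = V_in − V_code = 0.9348615 − (0.9350390625) = −178 µV.

−178 µV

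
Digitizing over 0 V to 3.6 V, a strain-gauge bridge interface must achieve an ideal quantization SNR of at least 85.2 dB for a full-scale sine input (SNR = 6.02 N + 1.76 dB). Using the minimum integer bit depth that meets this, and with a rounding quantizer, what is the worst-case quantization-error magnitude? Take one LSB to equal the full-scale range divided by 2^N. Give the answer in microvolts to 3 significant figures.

V_FS = 3.6 V.
N ≥ (85.2 − 1.76)/6.02 = 13.860 → N_min = 14.
LSB = 3.6 V / 2^14 = 219.73 µV.
|e|_max = LSB/2 = 110 µV.

110 µV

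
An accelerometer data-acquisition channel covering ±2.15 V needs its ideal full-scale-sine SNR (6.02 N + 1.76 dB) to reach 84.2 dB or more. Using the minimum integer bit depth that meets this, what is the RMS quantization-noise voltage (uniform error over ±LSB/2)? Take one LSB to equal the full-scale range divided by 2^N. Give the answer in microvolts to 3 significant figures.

75.8 µV

The full-scale span is 2.15 − (-2.15) = 4.3 V.
N ≥ (84.2 − 1.76)/6.02 = 13.694 → N_min = 14.
Step size = 4.3/16384 V = 262.45 µV.
σ_q = LSB/√12 = 262.45 µV/3.4641 = 75.8 µV.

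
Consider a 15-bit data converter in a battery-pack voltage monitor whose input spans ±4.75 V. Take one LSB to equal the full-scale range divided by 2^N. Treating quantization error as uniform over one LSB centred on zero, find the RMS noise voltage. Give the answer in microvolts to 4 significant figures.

83.69 µV

Full-scale range = 4.75 V − (-4.75 V) = 9.5 V.
One LSB is 9.5 V / 32768 = 289.917 µV.
σ_q = LSB/√12 = 289.917 µV/3.4641 = 83.69 µV.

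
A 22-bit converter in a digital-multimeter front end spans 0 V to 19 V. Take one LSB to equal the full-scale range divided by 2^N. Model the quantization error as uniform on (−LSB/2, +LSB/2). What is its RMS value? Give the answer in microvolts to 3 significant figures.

Full-scale range = 19 V.
One LSB is 19 V / 4194304 = 4.5300 µV.
For a uniform distribution on [−LSB/2, +LSB/2], V_rms = LSB/√12 = 4.5300 µV/3.4641 = 1.31 µV.

1.31 µV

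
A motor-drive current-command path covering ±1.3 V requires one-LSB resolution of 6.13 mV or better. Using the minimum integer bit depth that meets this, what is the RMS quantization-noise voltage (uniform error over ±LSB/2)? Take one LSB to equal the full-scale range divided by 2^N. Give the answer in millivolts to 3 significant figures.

Range = 1.3 − (-1.3) = 2.6 V.
Need 2^N ≥ 2.6 V / 6.13 mV = 424.1 → N_min = 9.
LSB = 2.6 V / 2^9 = 5.0781 mV.
V_rms = LSB/√12 = 1.47 mV.

1.47 mV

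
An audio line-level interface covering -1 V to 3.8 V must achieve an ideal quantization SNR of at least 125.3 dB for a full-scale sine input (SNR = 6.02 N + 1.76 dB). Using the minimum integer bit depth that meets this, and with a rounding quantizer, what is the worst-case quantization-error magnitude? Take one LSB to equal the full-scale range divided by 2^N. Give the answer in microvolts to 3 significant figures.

1.14 µV

The full-scale span is 3.8 − (-1) = 4.8 V.
Required N = ⌈(125.3 − 1.76)/6.02⌉ = ⌈20.522⌉ = 21.
One LSB is 4.8 V / 2097152 = 2.2888 µV.
Max error for round-to-nearest is LSB/2 = 1.14 µV.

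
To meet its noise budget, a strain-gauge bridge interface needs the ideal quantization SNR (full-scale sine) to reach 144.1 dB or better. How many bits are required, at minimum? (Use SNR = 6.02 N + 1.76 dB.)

24 bits

Required N = ⌈(144.1 − 1.76)/6.02⌉ = ⌈23.645⌉ = 24.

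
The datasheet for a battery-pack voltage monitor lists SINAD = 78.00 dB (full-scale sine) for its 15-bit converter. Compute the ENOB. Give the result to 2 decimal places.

ENOB = (78.00 − 1.76)/6.02 = 12.6645 bits.

12.66 bits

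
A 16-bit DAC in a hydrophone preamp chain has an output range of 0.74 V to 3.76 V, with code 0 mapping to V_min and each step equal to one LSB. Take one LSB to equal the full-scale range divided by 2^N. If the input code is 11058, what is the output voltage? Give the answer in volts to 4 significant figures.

The full-scale span is 3.76 − (0.74) = 3.02 V. LSB = 3.02 V / 2^16.
Output = V_min + (11058/65536) × range = 0.74 + 0.168732 × 3.02 V
      = 0.74 V + 0.509570 V = 1.24957 V.

1.250 V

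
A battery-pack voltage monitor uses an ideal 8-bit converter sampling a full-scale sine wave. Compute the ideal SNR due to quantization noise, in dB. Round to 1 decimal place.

49.9 dB

Ideal quantization SNR: 6.02 × 8 + 1.76 dB = 49.9 dB.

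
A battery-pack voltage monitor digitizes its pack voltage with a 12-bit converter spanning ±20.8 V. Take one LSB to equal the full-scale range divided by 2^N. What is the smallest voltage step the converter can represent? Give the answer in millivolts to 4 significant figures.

Full-scale range = 20.8 V − (-20.8 V) = 41.6 V.
2^12 = 4096 levels.
One LSB is 41.6 V / 4096 = 10.16 mV.

10.16 mV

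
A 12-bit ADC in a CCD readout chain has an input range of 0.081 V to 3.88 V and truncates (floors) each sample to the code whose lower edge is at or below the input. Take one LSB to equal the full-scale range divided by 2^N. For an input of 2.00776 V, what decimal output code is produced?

Range = 3.88 − (0.081) = 3.799 V. LSB = 3.799 V / 2^12 ≈ 0.9275 mV.
(V_in − V_min) × 2^12/range = (2.00776 − (0.081)) × 4096/3.799 = 2077.391.
Floor → code = 2077.

2077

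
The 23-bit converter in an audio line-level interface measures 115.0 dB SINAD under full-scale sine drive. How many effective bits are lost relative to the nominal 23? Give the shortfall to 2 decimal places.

N_eff = (115.0 − 1.76)/6.02 = 18.8106 bits.
Shortfall = 23 − 18.8106 = 4.1894 bits.

4.19 bits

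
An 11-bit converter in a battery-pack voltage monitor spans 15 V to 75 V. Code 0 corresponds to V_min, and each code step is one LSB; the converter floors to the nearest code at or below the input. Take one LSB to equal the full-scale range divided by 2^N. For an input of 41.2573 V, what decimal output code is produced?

896

The full-scale span is 75 − (15) = 60 V. LSB = 60 V / 2^11 ≈ 29.30 mV.
code = ⌊(V_in − V_min)/LSB⌋ = ⌊(V_in − V_min) × 2^11 / range⌋
     = ⌊(41.2573 − (15)) × 2048 / 60⌋ = ⌊26.2573 × 2048/60⌋
     = ⌊896.249⌋ = 896.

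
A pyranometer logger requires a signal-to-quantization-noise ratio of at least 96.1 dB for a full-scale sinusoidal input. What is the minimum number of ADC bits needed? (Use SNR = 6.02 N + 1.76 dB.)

N ≥ (96.1 − 1.76)/6.02 = 15.671 → N_min = 16.

16 bits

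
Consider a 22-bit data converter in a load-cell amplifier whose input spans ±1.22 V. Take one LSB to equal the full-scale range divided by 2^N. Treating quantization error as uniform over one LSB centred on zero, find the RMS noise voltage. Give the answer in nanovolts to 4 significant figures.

The full-scale span is 1.22 − (-1.22) = 2.44 V.
LSB = 2.44 V / 2^22 = 0.581741 µV.
V_rms = LSB/√12 = 0.581741 µV / √12 = 167.9 nV.

167.9 nV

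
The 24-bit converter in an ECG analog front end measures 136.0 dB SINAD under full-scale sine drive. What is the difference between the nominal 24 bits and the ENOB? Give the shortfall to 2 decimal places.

1.70 bits

N_eff = (136.0 − 1.76)/6.02 = 22.2990 bits.
24 − 22.2990 = 1.70 bits below nominal.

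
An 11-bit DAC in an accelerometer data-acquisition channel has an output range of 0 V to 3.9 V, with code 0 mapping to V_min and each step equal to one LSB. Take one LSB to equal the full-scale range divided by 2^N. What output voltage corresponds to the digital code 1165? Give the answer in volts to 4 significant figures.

2.219 V

Full-scale range = 3.9 V. LSB = 3.9 V / 2^11.
V_out = V_min + code × LSB = 0 V + 1165 × 3.9 V / 2048
      = 0 + 2.21851 = 2.21851 V.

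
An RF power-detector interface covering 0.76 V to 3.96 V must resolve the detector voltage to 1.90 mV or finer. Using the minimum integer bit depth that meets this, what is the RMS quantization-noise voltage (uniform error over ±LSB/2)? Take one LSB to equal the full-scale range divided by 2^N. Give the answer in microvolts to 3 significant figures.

451 µV

Range = 3.96 − (0.76) = 3.2 V.
3.2 V / 1.90 mV = 1684. Since 2^10 = 1024 and 2^11 = 2048, N = 11.
One LSB is 3.2 V / 2048 = 1.5625 mV.
V_rms = LSB/√12 = 451 µV.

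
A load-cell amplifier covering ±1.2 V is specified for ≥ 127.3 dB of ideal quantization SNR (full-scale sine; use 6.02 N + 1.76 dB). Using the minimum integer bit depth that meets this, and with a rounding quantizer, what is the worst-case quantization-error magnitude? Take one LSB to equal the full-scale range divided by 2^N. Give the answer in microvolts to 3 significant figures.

Full-scale range = 1.2 V − (-1.2 V) = 2.4 V.
N ≥ (127.3 − 1.76)/6.02 = 20.854 → N_min = 21.
LSB = 2.4 V ÷ 2^21 = 2.4/2097152 V = 1.1444 µV.
|e|_max = LSB/2 = 0.572 µV.

0.572 µV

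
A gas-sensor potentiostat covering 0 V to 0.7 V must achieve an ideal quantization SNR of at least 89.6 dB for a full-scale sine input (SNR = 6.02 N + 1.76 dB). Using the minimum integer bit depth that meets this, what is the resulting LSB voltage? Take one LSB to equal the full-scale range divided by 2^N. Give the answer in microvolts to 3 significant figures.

21.4 µV

Full-scale range = 0.7 V.
Required N = ⌈(89.6 − 1.76)/6.02⌉ = ⌈14.591⌉ = 15.
Step size = 0.7/32768 V = 21.4 µV.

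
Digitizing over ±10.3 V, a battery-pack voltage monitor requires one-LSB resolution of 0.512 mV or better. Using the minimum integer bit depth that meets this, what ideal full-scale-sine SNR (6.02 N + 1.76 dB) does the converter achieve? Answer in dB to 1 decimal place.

98.1 dB

Span: 10.3 V − (-10.3 V) = 20.6 V.
20.6 V / 0.512 mV = 40230. Since 2^15 = 32768 and 2^16 = 65536, N = 16.
SNR = 6.02 × 16 + 1.76 = 98.08 dB.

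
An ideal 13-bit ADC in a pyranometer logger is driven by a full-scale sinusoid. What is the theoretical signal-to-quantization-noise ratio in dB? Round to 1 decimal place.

80.0 dB

Ideal quantization SNR: 6.02 × 13 + 1.76 dB = 80.0 dB.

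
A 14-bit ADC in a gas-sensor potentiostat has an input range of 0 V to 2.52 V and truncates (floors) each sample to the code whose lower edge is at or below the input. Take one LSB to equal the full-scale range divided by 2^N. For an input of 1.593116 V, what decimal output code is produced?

10357

V_FS = 2.52 V. LSB = 2.52 V / 2^14 ≈ 153.8 µV.
V_in − V_min = 1.593116 − (0) = 1.593116 V.
Divide by LSB: 1.593116 × 16384/2.52 = 10357.7828.
Truncating gives code 10357.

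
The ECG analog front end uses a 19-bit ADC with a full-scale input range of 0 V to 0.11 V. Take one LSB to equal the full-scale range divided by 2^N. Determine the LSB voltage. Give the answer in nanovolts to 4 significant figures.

V_FS = 0.11 V.
There are 2^19 = 524288 steps.
One LSB is 0.11 V / 524288 = 209.8 nV.

209.8 nV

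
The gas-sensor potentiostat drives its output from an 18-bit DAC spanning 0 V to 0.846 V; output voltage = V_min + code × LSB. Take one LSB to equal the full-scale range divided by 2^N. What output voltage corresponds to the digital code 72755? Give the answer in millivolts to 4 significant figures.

Range is 0.846 V. LSB = 0.846 V / 2^18.
V_out = V_min + code × LSB = 0 V + 72755 × 0.846 V / 262144
      = 0 V + 0.234797 V = 0.234797 V.

234.8 mV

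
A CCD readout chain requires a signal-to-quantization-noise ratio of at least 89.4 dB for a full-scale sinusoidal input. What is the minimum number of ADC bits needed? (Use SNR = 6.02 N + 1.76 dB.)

15 bits

Solving 6.02 N ≥ 89.4 − 1.76: N ≥ 14.558. Round up → N = 15.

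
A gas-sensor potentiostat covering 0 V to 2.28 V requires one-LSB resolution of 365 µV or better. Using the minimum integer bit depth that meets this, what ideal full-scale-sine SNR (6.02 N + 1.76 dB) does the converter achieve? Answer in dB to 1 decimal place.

80.0 dB

Full-scale range = 2.28 V.
Levels needed ≥ 2.28/365 µV = 6247. 2^13 = 8192 suffices, so N_min = 13.
6.02(13) + 1.76 = 80.02 dB.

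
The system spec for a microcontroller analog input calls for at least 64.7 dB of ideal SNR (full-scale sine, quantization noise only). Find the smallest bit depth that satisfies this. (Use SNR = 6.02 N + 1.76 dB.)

11 bits

Solving 6.02 N ≥ 64.7 − 1.76: N ≥ 10.455. Round up → N = 11.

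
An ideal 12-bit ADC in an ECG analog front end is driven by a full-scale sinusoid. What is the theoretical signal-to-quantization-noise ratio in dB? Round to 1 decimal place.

74.0 dB

Ideal quantization SNR: 6.02 × 12 + 1.76 dB = 74.0 dB.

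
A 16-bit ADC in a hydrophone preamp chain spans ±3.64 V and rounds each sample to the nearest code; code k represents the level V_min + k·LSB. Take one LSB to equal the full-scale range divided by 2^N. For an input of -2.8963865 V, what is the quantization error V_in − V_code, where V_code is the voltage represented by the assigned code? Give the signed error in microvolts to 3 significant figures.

Span: 3.64 V − (-3.64 V) = 7.28 V. LSB = 7.28 V / 2^16 ≈ 111.1 µV.
Position in LSBs: (-2.8963865 − (-3.64)) × 65536/7.28 = 6694.1558; rounding gives k = 6694.
V_code = V_min + k × range/2^16 = -3.64 + 6694 × 7.28/65536 = -2.8964038086 V.
V_in − V_code = -2.8963865 − (-2.8964038086) = +17.3 µV.

+17.3 µV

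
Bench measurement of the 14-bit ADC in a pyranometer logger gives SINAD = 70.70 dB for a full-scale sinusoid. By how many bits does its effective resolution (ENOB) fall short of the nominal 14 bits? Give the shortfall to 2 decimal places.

N_eff = (70.70 − 1.76)/6.02 = 11.4518 bits.
Lost resolution: 14 − 11.4518 = 2.5482 bits.

2.55 bits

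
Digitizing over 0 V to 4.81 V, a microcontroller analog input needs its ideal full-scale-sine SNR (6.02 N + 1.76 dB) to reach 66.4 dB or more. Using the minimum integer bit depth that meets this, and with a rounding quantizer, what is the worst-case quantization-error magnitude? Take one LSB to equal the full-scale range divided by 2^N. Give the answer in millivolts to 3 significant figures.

Span = 4.81 V.
Required N = ⌈(66.4 − 1.76)/6.02⌉ = ⌈10.738⌉ = 11.
Step size = 4.81/2048 V = 2.3486 mV.
Half an LSB is 1.17 mV.

1.17 mV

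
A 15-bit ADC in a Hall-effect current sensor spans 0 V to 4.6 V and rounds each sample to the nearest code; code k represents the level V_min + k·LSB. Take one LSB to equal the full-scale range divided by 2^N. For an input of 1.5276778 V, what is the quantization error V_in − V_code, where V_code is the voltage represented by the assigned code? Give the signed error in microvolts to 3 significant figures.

V_FS = 4.6 V. LSB = 4.6 V / 2^15 ≈ 140.4 µV.
(1.5276778 − (0)) / LSB = 1.5276778 × 32768/4.6 = 10882.3796. Nearest integer: k = 10882.
Reconstructed level: 0 + 10882 × 4.6/32768 V = 1.5276245117 V.
V_in − V_code = 1.5276778 − (1.5276245117) = +53.3 µV.

+53.3 µV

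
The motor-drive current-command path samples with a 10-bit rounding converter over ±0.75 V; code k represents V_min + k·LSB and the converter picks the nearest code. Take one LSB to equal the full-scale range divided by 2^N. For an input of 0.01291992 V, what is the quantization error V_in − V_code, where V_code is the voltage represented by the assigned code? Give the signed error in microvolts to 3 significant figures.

Full-scale range = 0.75 V − (-0.75 V) = 1.5 V. LSB = 1.5 V / 2^10 ≈ 1.465 mV.
Position in LSBs: (0.01291992 − (-0.75)) × 1024/1.5 = 520.8200; rounding gives k = 521.
Reconstructed level: -0.75 + 521 × 1.5/1024 V = 0.01318359375 V.
e = 0.01291992 − (0.01318359375) = −264 µV.

−264 µV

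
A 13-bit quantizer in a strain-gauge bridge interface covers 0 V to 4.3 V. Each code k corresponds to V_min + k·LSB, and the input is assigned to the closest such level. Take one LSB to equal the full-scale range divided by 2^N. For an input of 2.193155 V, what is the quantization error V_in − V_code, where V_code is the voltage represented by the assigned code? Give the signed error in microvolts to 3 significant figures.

+113 µV

Span = 4.3 V. LSB = 4.3 V / 2^13 ≈ 0.5249 mV.
(2.193155 − (0)) / LSB = 2.193155 × 8192/4.3 = 4178.2153. Nearest integer: k = 4178.
Reconstructed level: 0 + 4178 × 4.3/8192 V = 2.193041992 V.
Error = V_in − V_code = 2.193155 − (2.193041992) = +113 µV.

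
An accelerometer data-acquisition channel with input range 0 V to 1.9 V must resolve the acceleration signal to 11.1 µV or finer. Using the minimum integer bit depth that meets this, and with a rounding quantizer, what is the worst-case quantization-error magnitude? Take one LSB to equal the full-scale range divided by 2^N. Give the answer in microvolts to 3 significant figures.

Span = 1.9 V.
Levels needed ≥ 1.9/11.1 µV = 171200. 2^18 = 262144 suffices, so N_min = 18.
LSB = 1.9 V / 2^18 = 7.2479 µV.
Max error for round-to-nearest is LSB/2 = 3.62 µV.

3.62 µV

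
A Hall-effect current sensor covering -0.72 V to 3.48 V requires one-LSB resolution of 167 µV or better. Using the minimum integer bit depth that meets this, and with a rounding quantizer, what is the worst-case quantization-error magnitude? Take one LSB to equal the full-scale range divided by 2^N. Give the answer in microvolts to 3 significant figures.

64.1 µV

The full-scale span is 3.48 − (-0.72) = 4.2 V.
Levels needed ≥ 4.2/167 µV = 25150. 2^15 = 32768 suffices, so N_min = 15.
LSB = 4.2 V ÷ 2^15 = 4.2/32768 V = 128.17 µV.
Max error for round-to-nearest is LSB/2 = 64.1 µV.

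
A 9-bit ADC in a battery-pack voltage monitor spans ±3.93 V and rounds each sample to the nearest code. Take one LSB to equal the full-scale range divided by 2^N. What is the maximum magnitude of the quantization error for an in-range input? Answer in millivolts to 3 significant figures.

7.68 mV

Full-scale range = 3.93 V − (-3.93 V) = 7.86 V.
LSB = 7.86 V / 2^9 = 15.352 mV.
|e|_max = LSB/2 = 7.68 mV.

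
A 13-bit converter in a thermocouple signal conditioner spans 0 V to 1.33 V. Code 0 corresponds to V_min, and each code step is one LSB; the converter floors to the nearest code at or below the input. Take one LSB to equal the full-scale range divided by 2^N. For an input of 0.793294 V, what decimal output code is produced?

4886

Full-scale range = 1.33 V. LSB = 1.33 V / 2^13 ≈ 162.4 µV.
(V_in − V_min) × 2^13/range = (0.793294 − (0)) × 8192/1.33 = 4886.214.
Floor → code = 4886.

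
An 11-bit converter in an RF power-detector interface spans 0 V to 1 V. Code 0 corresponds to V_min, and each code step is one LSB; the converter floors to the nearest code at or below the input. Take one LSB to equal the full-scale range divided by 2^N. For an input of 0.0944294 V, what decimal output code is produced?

Span = 1 V. LSB = 1 V / 2^11 ≈ 488.3 µV.
code = ⌊(V_in − V_min)/LSB⌋ = ⌊(V_in − V_min) × 2^11 / range⌋
     = ⌊(0.0944294 − (0)) × 2048 / 1⌋ = ⌊0.0944294 × 2048/1⌋
     = ⌊193.391⌋ = 193.

193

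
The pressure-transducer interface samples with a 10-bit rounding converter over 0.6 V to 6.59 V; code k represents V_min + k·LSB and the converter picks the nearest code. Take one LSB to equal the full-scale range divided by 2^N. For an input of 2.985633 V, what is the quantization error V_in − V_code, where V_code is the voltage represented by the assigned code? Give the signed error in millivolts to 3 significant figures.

−1.01 mV

Range = 6.59 − (0.6) = 5.99 V. LSB = 5.99 V / 2^10 ≈ 5.850 mV.
(V_in − V_min)/LSB = (2.985633 − (0.6)) × 1024/5.99 = 407.8277 → nearest code k = 408.
Reconstructed level: 0.6 + 408 × 5.99/1024 V = 2.986640625 V.
V_in − V_code = 2.985633 − (2.986640625) = −1.01 mV.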